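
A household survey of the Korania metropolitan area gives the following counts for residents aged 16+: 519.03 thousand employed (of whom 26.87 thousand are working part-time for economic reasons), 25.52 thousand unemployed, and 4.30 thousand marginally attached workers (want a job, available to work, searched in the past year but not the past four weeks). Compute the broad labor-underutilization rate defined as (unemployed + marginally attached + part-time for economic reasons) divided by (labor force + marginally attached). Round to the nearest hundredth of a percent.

Labor force = 519.03 + 25.52 = 544.55 thousand.
Numerator = 25.52 + 4.30 + 26.87 = 56.69 thousand.
Denominator = 544.55 + 4.30 = 548.85 thousand.
Broad rate = 56.69 / 548.85 = 10.33%.

Broad underutilization rate ≈ 10.33%.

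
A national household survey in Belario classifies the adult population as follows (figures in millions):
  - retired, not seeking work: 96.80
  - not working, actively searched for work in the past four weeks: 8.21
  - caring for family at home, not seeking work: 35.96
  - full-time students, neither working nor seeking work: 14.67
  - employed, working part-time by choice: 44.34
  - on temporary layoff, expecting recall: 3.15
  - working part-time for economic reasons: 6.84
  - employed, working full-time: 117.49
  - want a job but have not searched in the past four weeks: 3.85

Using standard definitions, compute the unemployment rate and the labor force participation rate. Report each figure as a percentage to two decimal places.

Employed = 44.34 + 6.84 + 117.49 = 168.67 million (anyone who worked, including part-time for economic reasons, counts as employed).
Unemployed = 8.21 + 3.15 = 11.36 million (jobless and actively searching, or on temporary layoff).
Labor force = 168.67 + 11.36 = 180.03 million.
Not in labor force = 96.80 + 35.96 + 14.67 + 3.85 = 151.28 million (those not working and not actively searching are outside the labor force — including those who want a job but have given up searching).
Civilian working-age population = 180.03 + 151.28 = 331.31 million.
Unemployment rate = 11.36 / 180.03 = 6.31%.
Labor force participation rate = 180.03 / 331.31 = 54.34%.

Unemployment rate ≈ 6.31%; labor force participation rate ≈ 54.34%.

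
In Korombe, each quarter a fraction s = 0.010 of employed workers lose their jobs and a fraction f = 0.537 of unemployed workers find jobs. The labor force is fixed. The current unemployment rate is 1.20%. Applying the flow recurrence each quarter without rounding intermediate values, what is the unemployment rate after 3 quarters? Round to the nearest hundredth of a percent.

Unemployment rate after three quarters ≈ 1.77%.

With a fixed labor force, u_{t+1} = u_t + s·(1−u_t) − f·u_t = u_t·(1−s−f) + s.
Here 1−s−f = 0.453 and s = 0.010.
u_1 = 0.012000 × 0.453 + 0.010 = 0.015436.
u_2 = 0.015436 × 0.453 + 0.010 = 0.016993.
u_3 = 0.016993 × 0.453 + 0.010 = 0.017698.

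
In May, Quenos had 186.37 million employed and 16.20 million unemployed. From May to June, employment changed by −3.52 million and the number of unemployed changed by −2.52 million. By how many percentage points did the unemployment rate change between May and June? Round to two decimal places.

The unemployment rate changed by −1.04 percentage points.

May: labor force = 186.37 + 16.20 = 202.57; u = 16.20/202.57 = 8.00%.
June: labor force = 182.85 + 13.68 = 196.53; u = 13.68/196.53 = 6.96%.
Change = 6.96% − 8.00% = −1.04 pp.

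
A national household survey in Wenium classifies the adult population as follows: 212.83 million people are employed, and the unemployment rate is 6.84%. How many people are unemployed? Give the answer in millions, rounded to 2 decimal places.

About 15.63 million are unemployed.

Let U be the number unemployed. The labor force is E + U, and U/(E+U) = 0.0684.
So U = 0.0684 × 212.83 / (1 − 0.0684) = 14.5576 / 0.9316 ≈ 15.63 million.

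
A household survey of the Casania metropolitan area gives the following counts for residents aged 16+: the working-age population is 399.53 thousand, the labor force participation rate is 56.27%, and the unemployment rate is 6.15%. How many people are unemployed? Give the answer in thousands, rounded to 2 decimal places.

Labor force = 0.5627 × 399.53 = 224.82 thousand.
Unemployed = 0.0615 × 224.82 ≈ 13.83 thousand.

About 13.83 thousand are unemployed.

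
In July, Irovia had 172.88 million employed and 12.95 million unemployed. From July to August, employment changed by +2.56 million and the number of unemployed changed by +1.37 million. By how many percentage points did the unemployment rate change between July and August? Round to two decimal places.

July: labor force = 172.88 + 12.95 = 185.83; u = 12.95/185.83 = 6.97%.
August: labor force = 175.44 + 14.32 = 189.76; u = 14.32/189.76 = 7.55%.
Change = 7.55% − 6.97% = +0.58 pp.

The unemployment rate changed by +0.58 percentage points.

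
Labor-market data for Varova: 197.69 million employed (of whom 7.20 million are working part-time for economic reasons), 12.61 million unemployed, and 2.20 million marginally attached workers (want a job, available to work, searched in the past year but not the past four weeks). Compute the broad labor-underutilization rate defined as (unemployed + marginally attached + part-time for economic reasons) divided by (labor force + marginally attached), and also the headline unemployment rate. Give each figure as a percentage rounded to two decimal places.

Labor force = 197.69 + 12.61 = 210.30 million.
Numerator = 12.61 + 2.20 + 7.20 = 22.01 million.
Denominator = 210.30 + 2.20 = 212.50 million.
Broad rate = 22.01 / 212.50 = 10.36%.
Headline unemployment rate = 12.61 / 210.30 = 6.00%.

Broad underutilization rate ≈ 10.36%; headline unemployment rate ≈ 6.00%.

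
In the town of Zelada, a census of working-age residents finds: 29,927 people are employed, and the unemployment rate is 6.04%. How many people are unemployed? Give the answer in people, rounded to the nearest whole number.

About 1,924 are unemployed.

Let U be the number unemployed. The labor force is E + U, and U/(E+U) = 0.0604.
So U = 0.0604 × 29,927 / (1 − 0.0604) = 1807.59 / 0.9396 ≈ 1,924.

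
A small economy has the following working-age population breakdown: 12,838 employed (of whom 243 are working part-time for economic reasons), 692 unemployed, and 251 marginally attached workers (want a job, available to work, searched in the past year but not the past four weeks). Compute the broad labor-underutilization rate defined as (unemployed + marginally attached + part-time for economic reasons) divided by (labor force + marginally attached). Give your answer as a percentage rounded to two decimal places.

Labor force = 12,838 + 692 = 13,530.
Numerator = 692 + 251 + 243 = 1,186.
Denominator = 13,530 + 251 = 13,781.
Broad rate = 1,186 / 13,781 = 8.61%.

Broad underutilization rate ≈ 8.61%.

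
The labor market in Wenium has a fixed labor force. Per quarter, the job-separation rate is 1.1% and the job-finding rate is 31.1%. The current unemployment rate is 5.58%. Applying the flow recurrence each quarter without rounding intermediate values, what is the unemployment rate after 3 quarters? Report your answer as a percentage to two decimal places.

With a fixed labor force, u_{t+1} = u_t + s·(1−u_t) − f·u_t = u_t·(1−s−f) + s.
Here 1−s−f = 0.678 and s = 0.011.
u_1 = 0.055800 × 0.678 + 0.011 = 0.048832.
u_2 = 0.048832 × 0.678 + 0.011 = 0.044108.
u_3 = 0.044108 × 0.678 + 0.011 = 0.040905.

Unemployment rate after three quarters ≈ 4.09%.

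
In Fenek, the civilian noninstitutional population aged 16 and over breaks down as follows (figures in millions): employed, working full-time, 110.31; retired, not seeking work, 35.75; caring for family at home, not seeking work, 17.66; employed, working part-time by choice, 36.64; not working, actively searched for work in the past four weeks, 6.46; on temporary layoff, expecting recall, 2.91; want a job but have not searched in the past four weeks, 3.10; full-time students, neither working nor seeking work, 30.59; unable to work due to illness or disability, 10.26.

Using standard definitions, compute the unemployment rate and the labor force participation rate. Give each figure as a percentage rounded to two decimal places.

Unemployment rate ≈ 5.99%; labor force participation rate ≈ 61.62%.

Employed = 110.31 + 36.64 = 146.95 million.
Unemployed = 6.46 + 2.91 = 9.37 million (jobless and actively searching, or on temporary layoff).
Labor force = 146.95 + 9.37 = 156.32 million.
Not in labor force = 35.75 + 17.66 + 3.10 + 30.59 + 10.26 = 97.36 million (those not working and not actively searching are outside the labor force — including those who want a job but have given up searching).
Civilian working-age population = 156.32 + 97.36 = 253.68 million.
Unemployment rate = 9.37 / 156.32 = 5.99%.
Labor force participation rate = 156.32 / 253.68 = 61.62%.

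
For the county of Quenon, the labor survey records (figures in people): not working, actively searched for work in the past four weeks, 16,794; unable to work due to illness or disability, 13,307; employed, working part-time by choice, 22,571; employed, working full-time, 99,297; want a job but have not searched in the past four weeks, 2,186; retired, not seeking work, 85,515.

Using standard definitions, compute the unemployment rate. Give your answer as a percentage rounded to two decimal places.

Employed = 22,571 + 99,297 = 121,868.
Unemployed = 16,794.
Labor force = 121,868 + 16,794 = 138,662.
Unemployment rate = 16,794 / 138,662 = 12.11%.

Unemployment rate ≈ 12.11%.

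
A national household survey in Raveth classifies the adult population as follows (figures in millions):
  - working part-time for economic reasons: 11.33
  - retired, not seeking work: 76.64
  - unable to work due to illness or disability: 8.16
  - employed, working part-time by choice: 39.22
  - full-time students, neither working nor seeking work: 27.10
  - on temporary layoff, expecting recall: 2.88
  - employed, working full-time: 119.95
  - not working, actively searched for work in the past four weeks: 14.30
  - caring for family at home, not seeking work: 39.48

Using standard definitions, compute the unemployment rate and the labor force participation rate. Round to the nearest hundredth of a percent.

Unemployment rate ≈ 9.15%; labor force participation rate ≈ 55.35%.

Employed = 11.33 + 39.22 + 119.95 = 170.50 million (anyone who worked, including part-time for economic reasons, counts as employed).
Unemployed = 2.88 + 14.30 = 17.18 million (jobless and actively searching, or on temporary layoff).
Labor force = 170.50 + 17.18 = 187.68 million.
Not in labor force = 76.64 + 8.16 + 27.10 + 39.48 = 151.38 million (those not working and not actively searching are outside the labor force).
Civilian working-age population = 187.68 + 151.38 = 339.06 million.
Unemployment rate = 17.18 / 187.68 = 9.15%.
Labor force participation rate = 187.68 / 339.06 = 55.35%.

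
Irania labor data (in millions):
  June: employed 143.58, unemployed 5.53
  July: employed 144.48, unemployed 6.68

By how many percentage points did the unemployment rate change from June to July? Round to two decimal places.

The unemployment rate changed by +0.71 percentage points.

June: labor force = 143.58 + 5.53 = 149.11; u = 5.53/149.11 = 3.71%.
July: labor force = 144.48 + 6.68 = 151.16; u = 6.68/151.16 = 4.42%.
Change = 4.42% − 3.71% = +0.71 pp.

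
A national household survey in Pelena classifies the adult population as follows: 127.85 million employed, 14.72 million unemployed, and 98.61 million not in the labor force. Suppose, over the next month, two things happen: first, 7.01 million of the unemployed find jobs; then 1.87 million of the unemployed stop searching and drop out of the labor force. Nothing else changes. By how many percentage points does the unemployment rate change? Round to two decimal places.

Initially, labor force = 127.85 + 14.72 = 142.57 million, so u = 14.72/142.57 = 10.32%.
After the first change, unemployed falls and employed rises by 7.01; labor force unchanged → E = 134.86, U = 7.71, labor force = 142.57 million.
After the second change, unemployed and labor force both fall by 1.87 → E = 134.86, U = 5.84, labor force = 140.70 million.
New unemployment rate = 5.84 / 140.70 = 4.15%.
Change = 4.15% − 10.32% = −6.17 percentage points.

The unemployment rate changes by −6.17 percentage points.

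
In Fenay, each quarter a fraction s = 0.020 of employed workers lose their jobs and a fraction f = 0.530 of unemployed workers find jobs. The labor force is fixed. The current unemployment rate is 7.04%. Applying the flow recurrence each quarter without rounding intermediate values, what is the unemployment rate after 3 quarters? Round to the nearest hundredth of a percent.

Unemployment rate after three quarters ≈ 3.95%.

With a fixed labor force, u_{t+1} = u_t + s·(1−u_t) − f·u_t = u_t·(1−s−f) + s.
Here 1−s−f = 0.450 and s = 0.020.
u_1 = 0.070400 × 0.450 + 0.020 = 0.051680.
u_2 = 0.051680 × 0.450 + 0.020 = 0.043256.
u_3 = 0.043256 × 0.450 + 0.020 = 0.039465.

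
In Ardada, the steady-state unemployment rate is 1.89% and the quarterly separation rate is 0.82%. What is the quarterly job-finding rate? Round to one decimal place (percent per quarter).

Job-finding rate ≈ 42.6% per quarter.

From u* = s/(s+f): f = s·(1−u)/u.
f = 0.82 × (1 − 0.0189) / 0.0189 = 0.8045 / 0.0189 ≈ 42.6% per quarter.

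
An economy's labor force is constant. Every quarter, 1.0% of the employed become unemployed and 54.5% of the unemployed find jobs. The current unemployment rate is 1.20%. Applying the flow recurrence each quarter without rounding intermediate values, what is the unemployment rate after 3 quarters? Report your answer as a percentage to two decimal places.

Unemployment rate after three quarters ≈ 1.75%.

With a fixed labor force, u_{t+1} = u_t + s·(1−u_t) − f·u_t = u_t·(1−s−f) + s.
Here 1−s−f = 0.445 and s = 0.010.
u_1 = 0.012000 × 0.445 + 0.010 = 0.015340.
u_2 = 0.015340 × 0.445 + 0.010 = 0.016826.
u_3 = 0.016826 × 0.445 + 0.010 = 0.017488.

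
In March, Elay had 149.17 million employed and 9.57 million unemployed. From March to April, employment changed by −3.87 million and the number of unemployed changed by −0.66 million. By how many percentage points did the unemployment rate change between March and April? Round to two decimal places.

March: labor force = 149.17 + 9.57 = 158.74; u = 9.57/158.74 = 6.03%.
April: labor force = 145.30 + 8.91 = 154.21; u = 8.91/154.21 = 5.78%.
Change = 5.78% − 6.03% = −0.25 pp.

The unemployment rate changed by −0.25 percentage points.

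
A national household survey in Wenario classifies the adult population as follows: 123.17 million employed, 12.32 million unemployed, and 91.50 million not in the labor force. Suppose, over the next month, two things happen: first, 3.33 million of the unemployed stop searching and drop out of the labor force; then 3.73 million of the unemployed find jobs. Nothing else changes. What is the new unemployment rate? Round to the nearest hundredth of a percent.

New unemployment rate ≈ 3.98%.

Initially, labor force = 123.17 + 12.32 = 135.49 million, so u = 12.32/135.49 = 9.09%.
After the first change, unemployed and labor force both fall by 3.33 → E = 123.17, U = 8.99, labor force = 132.16 million.
After the second change, unemployed falls and employed rises by 3.73; labor force unchanged → E = 126.90, U = 5.26, labor force = 132.16 million.
New unemployment rate = 5.26 / 132.16 = 3.98%.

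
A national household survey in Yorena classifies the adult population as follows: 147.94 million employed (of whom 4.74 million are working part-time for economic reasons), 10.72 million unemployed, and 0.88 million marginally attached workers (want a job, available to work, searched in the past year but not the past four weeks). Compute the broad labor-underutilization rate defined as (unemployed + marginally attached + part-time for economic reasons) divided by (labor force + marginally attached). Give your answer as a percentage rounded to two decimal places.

Labor force = 147.94 + 10.72 = 158.66 million.
Numerator = 10.72 + 0.88 + 4.74 = 16.34 million.
Denominator = 158.66 + 0.88 = 159.54 million.
Broad rate = 16.34 / 159.54 = 10.24%.

Broad underutilization rate ≈ 10.24%.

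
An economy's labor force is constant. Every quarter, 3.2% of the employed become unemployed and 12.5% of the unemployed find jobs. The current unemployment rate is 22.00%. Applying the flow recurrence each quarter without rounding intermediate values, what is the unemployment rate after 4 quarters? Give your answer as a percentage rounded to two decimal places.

With a fixed labor force, u_{t+1} = u_t + s·(1−u_t) − f·u_t = u_t·(1−s−f) + s.
Here 1−s−f = 0.843 and s = 0.032.
u_1 = 0.220000 × 0.843 + 0.032 = 0.217460.
u_2 = 0.217460 × 0.843 + 0.032 = 0.215319.
u_3 = 0.215319 × 0.843 + 0.032 = 0.213514.
u_4 = 0.213514 × 0.843 + 0.032 = 0.211992.

Unemployment rate after four quarters ≈ 21.20%.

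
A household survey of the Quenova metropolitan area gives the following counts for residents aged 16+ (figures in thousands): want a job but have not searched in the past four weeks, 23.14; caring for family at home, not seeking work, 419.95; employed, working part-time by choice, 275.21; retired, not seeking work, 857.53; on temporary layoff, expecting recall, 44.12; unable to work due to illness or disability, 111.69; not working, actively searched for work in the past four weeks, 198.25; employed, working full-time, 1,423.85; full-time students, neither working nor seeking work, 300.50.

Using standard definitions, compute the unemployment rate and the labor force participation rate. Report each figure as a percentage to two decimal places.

Employed = 275.21 + 1,423.85 = 1,699.06 thousand.
Unemployed = 44.12 + 198.25 = 242.37 thousand (jobless and actively searching, or on temporary layoff).
Labor force = 1,699.06 + 242.37 = 1,941.43 thousand.
Not in labor force = 23.14 + 419.95 + 857.53 + 111.69 + 300.50 = 1,712.81 thousand (those not working and not actively searching are outside the labor force — including those who want a job but have given up searching).
Civilian working-age population = 1,941.43 + 1,712.81 = 3,654.24 thousand.
Unemployment rate = 242.37 / 1,941.43 = 12.48%.
Labor force participation rate = 1,941.43 / 3,654.24 = 53.13%.

Unemployment rate ≈ 12.48%; labor force participation rate ≈ 53.13%.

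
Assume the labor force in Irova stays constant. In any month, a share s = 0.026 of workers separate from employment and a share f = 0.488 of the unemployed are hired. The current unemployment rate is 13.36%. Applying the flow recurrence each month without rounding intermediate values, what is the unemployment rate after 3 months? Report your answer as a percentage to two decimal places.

Unemployment rate after three months ≈ 6.01%.

With a fixed labor force, u_{t+1} = u_t + s·(1−u_t) − f·u_t = u_t·(1−s−f) + s.
Here 1−s−f = 0.486 and s = 0.026.
u_1 = 0.133600 × 0.486 + 0.026 = 0.090930.
u_2 = 0.090930 × 0.486 + 0.026 = 0.070192.
u_3 = 0.070192 × 0.486 + 0.026 = 0.060113.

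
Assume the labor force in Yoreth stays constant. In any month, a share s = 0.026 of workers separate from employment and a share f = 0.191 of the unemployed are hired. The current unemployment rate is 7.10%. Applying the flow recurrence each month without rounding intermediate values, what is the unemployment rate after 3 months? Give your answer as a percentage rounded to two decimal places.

Unemployment rate after three months ≈ 9.64%.

With a fixed labor force, u_{t+1} = u_t + s·(1−u_t) − f·u_t = u_t·(1−s−f) + s.
Here 1−s−f = 0.783 and s = 0.026.
u_1 = 0.071000 × 0.783 + 0.026 = 0.081593.
u_2 = 0.081593 × 0.783 + 0.026 = 0.089887.
u_3 = 0.089887 × 0.783 + 0.026 = 0.096382.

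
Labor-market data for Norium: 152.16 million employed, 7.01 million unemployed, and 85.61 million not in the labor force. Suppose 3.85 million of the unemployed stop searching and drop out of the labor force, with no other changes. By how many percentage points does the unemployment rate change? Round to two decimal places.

Initially, labor force = 152.16 + 7.01 = 159.17 million, so u = 7.01/159.17 = 4.40%.
After the change, unemployed and labor force both fall by 3.85 → E = 152.16, U = 3.16, labor force = 155.32 million.
New unemployment rate = 3.16 / 155.32 = 2.03%.
Change = 2.03% − 4.40% = −2.37 percentage points.

The unemployment rate changes by −2.37 percentage points.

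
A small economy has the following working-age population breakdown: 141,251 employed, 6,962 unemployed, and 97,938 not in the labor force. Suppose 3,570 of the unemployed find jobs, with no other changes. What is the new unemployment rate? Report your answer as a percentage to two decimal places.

New unemployment rate ≈ 2.29%.

Initially, labor force = 141,251 + 6,962 = 148,213, so u = 6,962/148,213 = 4.70%.
After the change, unemployed falls and employed rises by 3,570; labor force unchanged → E = 144,821, U = 3,392, labor force = 148,213.
New unemployment rate = 3,392 / 148,213 = 2.29%.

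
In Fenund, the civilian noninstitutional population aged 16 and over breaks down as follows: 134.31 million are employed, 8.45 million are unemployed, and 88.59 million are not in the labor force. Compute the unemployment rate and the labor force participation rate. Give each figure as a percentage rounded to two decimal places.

Unemployment rate ≈ 5.92%; labor force participation rate ≈ 61.71%.

Labor force = employed + unemployed = 134.31 + 8.45 = 142.76 million.
Working-age population = 142.76 + 88.59 = 231.35 million.
Unemployment rate = 8.45 / 142.76 = 5.92%.
Labor force participation rate = 142.76 / 231.35 = 61.71%.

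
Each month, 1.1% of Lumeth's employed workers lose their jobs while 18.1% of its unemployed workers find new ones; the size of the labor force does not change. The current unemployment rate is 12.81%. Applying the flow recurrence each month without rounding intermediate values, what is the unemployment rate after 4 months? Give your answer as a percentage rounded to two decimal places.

With a fixed labor force, u_{t+1} = u_t + s·(1−u_t) − f·u_t = u_t·(1−s−f) + s.
Here 1−s−f = 0.808 and s = 0.011.
u_1 = 0.128100 × 0.808 + 0.011 = 0.114505.
u_2 = 0.114505 × 0.808 + 0.011 = 0.103520.
u_3 = 0.103520 × 0.808 + 0.011 = 0.094644.
u_4 = 0.094644 × 0.808 + 0.011 = 0.087472.

Unemployment rate after four months ≈ 8.75%.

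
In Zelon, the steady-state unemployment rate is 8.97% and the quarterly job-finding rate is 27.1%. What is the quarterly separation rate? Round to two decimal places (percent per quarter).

Separation rate ≈ 2.67% per quarter.

From u* = s/(s+f): s = u·f/(1−u).
s = 0.0897 × 27.1 / (1 − 0.0897) = 2.4309 / 0.9103 ≈ 2.67% per quarter.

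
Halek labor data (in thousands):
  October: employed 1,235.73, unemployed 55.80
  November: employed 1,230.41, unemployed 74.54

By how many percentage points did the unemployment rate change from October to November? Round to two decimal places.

The unemployment rate changed by +1.39 percentage points.

October: labor force = 1,235.73 + 55.80 = 1,291.53; u = 55.80/1,291.53 = 4.32%.
November: labor force = 1,230.41 + 74.54 = 1,304.95; u = 74.54/1,304.95 = 5.71%.
Change = 5.71% − 4.32% = +1.39 pp.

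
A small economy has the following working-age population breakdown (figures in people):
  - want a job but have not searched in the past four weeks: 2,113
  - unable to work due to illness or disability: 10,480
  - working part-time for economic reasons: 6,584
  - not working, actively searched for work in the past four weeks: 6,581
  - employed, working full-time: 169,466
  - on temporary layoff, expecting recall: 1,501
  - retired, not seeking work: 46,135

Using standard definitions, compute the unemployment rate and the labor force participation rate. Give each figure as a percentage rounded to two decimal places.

Unemployment rate ≈ 4.39%; labor force participation rate ≈ 75.82%.

Employed = 6,584 + 169,466 = 176,050 (anyone who worked, including part-time for economic reasons, counts as employed).
Unemployed = 6,581 + 1,501 = 8,082 (jobless and actively searching, or on temporary layoff).
Labor force = 176,050 + 8,082 = 184,132.
Not in labor force = 2,113 + 10,480 + 46,135 = 58,728 (those not working and not actively searching are outside the labor force — including those who want a job but have given up searching).
Civilian working-age population = 184,132 + 58,728 = 242,860.
Unemployment rate = 8,082 / 184,132 = 4.39%.
Labor force participation rate = 184,132 / 242,860 = 75.82%.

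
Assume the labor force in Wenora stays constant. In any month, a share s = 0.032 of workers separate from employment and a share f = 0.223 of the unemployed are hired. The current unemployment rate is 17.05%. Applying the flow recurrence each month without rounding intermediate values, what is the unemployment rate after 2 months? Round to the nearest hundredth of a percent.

With a fixed labor force, u_{t+1} = u_t + s·(1−u_t) − f·u_t = u_t·(1−s−f) + s.
Here 1−s−f = 0.745 and s = 0.032.
u_1 = 0.170500 × 0.745 + 0.032 = 0.159023.
u_2 = 0.159023 × 0.745 + 0.032 = 0.150472.

Unemployment rate after two months ≈ 15.05%.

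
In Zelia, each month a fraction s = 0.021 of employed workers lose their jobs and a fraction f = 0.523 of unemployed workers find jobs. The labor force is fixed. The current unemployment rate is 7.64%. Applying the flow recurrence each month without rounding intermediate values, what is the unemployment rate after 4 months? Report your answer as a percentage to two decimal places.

With a fixed labor force, u_{t+1} = u_t + s·(1−u_t) − f·u_t = u_t·(1−s−f) + s.
Here 1−s−f = 0.456 and s = 0.021.
u_1 = 0.076400 × 0.456 + 0.021 = 0.055838.
u_2 = 0.055838 × 0.456 + 0.021 = 0.046462.
u_3 = 0.046462 × 0.456 + 0.021 = 0.042187.
u_4 = 0.042187 × 0.456 + 0.021 = 0.040237.

Unemployment rate after four months ≈ 4.02%.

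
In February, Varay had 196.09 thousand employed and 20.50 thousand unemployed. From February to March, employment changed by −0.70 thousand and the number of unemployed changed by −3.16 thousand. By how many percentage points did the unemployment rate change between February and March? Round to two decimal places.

The unemployment rate changed by −1.31 percentage points.

February: labor force = 196.09 + 20.50 = 216.59; u = 20.50/216.59 = 9.46%.
March: labor force = 195.39 + 17.34 = 212.73; u = 17.34/212.73 = 8.15%.
Change = 8.15% − 9.46% = −1.31 pp.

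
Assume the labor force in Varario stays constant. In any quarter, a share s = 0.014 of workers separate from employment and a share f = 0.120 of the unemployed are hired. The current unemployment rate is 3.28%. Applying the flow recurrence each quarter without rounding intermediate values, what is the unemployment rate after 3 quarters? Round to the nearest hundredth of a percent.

Unemployment rate after three quarters ≈ 5.79%.

With a fixed labor force, u_{t+1} = u_t + s·(1−u_t) − f·u_t = u_t·(1−s−f) + s.
Here 1−s−f = 0.866 and s = 0.014.
u_1 = 0.032800 × 0.866 + 0.014 = 0.042405.
u_2 = 0.042405 × 0.866 + 0.014 = 0.050723.
u_3 = 0.050723 × 0.866 + 0.014 = 0.057926.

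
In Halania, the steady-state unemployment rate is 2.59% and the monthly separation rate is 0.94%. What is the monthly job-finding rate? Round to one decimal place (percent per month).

From u* = s/(s+f): f = s·(1−u)/u.
f = 0.94 × (1 − 0.0259) / 0.0259 = 0.9157 / 0.0259 ≈ 35.4% per month.

Job-finding rate ≈ 35.4% per month.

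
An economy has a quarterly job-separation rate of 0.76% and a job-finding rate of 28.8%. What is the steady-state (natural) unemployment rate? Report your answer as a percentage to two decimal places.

At steady state the flows balance: s·E = f·U, so U/(E+U) = s/(s+f).
u* = 0.76 / (0.76 + 28.8) = 0.76 / 29.56 = 2.57%.

Steady-state unemployment rate ≈ 2.57%.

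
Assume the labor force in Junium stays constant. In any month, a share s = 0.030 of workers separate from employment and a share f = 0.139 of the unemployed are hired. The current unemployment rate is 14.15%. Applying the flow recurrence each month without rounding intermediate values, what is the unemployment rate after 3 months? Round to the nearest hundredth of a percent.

Unemployment rate after three months ≈ 15.68%.

With a fixed labor force, u_{t+1} = u_t + s·(1−u_t) − f·u_t = u_t·(1−s−f) + s.
Here 1−s−f = 0.831 and s = 0.030.
u_1 = 0.141500 × 0.831 + 0.030 = 0.147586.
u_2 = 0.147586 × 0.831 + 0.030 = 0.152644.
u_3 = 0.152644 × 0.831 + 0.030 = 0.156847.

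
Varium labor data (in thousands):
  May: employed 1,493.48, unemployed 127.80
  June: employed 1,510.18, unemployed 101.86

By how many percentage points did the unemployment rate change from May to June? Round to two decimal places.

May: labor force = 1,493.48 + 127.80 = 1,621.28; u = 127.80/1,621.28 = 7.88%.
June: labor force = 1,510.18 + 101.86 = 1,612.04; u = 101.86/1,612.04 = 6.32%.
Change = 6.32% − 7.88% = −1.56 pp.

The unemployment rate changed by −1.56 percentage points.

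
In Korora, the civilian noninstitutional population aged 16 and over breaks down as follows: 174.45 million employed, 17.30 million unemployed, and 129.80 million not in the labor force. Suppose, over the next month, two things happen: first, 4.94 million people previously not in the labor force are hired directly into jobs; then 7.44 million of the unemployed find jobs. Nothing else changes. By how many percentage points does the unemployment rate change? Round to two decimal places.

Initially, labor force = 174.45 + 17.30 = 191.75 million, so u = 17.30/191.75 = 9.02%.
After the first change, employed and labor force both rise by 4.94; unemployed unchanged → E = 179.39, U = 17.30, labor force = 196.69 million.
After the second change, unemployed falls and employed rises by 7.44; labor force unchanged → E = 186.83, U = 9.86, labor force = 196.69 million.
New unemployment rate = 9.86 / 196.69 = 5.01%.
Change = 5.01% − 9.02% = −4.01 percentage points.

The unemployment rate changes by −4.01 percentage points.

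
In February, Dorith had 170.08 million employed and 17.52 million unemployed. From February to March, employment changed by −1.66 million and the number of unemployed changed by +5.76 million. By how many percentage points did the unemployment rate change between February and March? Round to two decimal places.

February: labor force = 170.08 + 17.52 = 187.60; u = 17.52/187.60 = 9.34%.
March: labor force = 168.42 + 23.28 = 191.70; u = 23.28/191.70 = 12.14%.
Change = 12.14% − 9.34% = +2.80 pp.

The unemployment rate changed by +2.80 percentage points.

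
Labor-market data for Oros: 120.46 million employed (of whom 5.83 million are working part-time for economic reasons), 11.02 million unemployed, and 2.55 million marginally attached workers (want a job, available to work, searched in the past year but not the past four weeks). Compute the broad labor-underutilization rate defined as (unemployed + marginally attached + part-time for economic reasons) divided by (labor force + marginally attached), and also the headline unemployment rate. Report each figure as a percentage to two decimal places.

Labor force = 120.46 + 11.02 = 131.48 million.
Numerator = 11.02 + 2.55 + 5.83 = 19.40 million.
Denominator = 131.48 + 2.55 = 134.03 million.
Broad rate = 19.40 / 134.03 = 14.47%.
Headline unemployment rate = 11.02 / 131.48 = 8.38%.

Broad underutilization rate ≈ 14.47%; headline unemployment rate ≈ 8.38%.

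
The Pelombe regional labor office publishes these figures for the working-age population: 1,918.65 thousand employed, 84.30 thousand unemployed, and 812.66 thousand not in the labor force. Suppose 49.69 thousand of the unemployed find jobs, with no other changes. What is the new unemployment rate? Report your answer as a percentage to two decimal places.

New unemployment rate ≈ 1.73%.

Initially, labor force = 1,918.65 + 84.30 = 2,002.95 thousand, so u = 84.30/2,002.95 = 4.21%.
After the change, unemployed falls and employed rises by 49.69; labor force unchanged → E = 1,968.34, U = 34.61, labor force = 2,002.95 thousand.
New unemployment rate = 34.61 / 2,002.95 = 1.73%.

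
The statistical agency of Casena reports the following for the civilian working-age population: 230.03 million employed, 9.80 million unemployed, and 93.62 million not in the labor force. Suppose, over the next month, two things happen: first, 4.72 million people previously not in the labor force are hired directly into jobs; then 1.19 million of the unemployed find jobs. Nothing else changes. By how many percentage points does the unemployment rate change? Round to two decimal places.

Initially, labor force = 230.03 + 9.80 = 239.83 million, so u = 9.80/239.83 = 4.09%.
After the first change, employed and labor force both rise by 4.72; unemployed unchanged → E = 234.75, U = 9.80, labor force = 244.55 million.
After the second change, unemployed falls and employed rises by 1.19; labor force unchanged → E = 235.94, U = 8.61, labor force = 244.55 million.
New unemployment rate = 8.61 / 244.55 = 3.52%.
Change = 3.52% − 4.09% = −0.57 percentage points.

The unemployment rate changes by −0.57 percentage points.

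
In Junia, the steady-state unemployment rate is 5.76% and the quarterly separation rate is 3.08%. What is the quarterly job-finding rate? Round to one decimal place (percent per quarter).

From u* = s/(s+f): f = s·(1−u)/u.
f = 3.08 × (1 − 0.0576) / 0.0576 = 2.9026 / 0.0576 ≈ 50.4% per quarter.

Job-finding rate ≈ 50.4% per quarter.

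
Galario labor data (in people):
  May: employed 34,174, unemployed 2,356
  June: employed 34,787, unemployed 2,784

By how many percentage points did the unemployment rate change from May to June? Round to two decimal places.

May: labor force = 34,174 + 2,356 = 36,530; u = 2,356/36,530 = 6.45%.
June: labor force = 34,787 + 2,784 = 37,571; u = 2,784/37,571 = 7.41%.
Change = 7.41% − 6.45% = +0.96 pp.

The unemployment rate changed by +0.96 percentage points.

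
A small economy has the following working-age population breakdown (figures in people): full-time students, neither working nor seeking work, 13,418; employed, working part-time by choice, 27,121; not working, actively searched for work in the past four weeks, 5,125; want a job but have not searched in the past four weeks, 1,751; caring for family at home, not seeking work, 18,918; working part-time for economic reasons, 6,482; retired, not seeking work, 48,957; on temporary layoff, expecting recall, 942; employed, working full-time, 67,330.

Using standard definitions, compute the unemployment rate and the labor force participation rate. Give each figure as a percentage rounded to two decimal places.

Employed = 27,121 + 6,482 + 67,330 = 100,933 (anyone who worked, including part-time for economic reasons, counts as employed).
Unemployed = 5,125 + 942 = 6,067 (jobless and actively searching, or on temporary layoff).
Labor force = 100,933 + 6,067 = 107,000.
Not in labor force = 13,418 + 1,751 + 18,918 + 48,957 = 83,044 (those not working and not actively searching are outside the labor force — including those who want a job but have given up searching).
Civilian working-age population = 107,000 + 83,044 = 190,044.
Unemployment rate = 6,067 / 107,000 = 5.67%.
Labor force participation rate = 107,000 / 190,044 = 56.30%.

Unemployment rate ≈ 5.67%; labor force participation rate ≈ 56.30%.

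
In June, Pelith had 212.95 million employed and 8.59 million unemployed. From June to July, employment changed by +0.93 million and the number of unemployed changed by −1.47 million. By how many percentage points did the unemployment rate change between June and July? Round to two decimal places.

The unemployment rate changed by −0.66 percentage points.

June: labor force = 212.95 + 8.59 = 221.54; u = 8.59/221.54 = 3.88%.
July: labor force = 213.88 + 7.12 = 221.00; u = 7.12/221.00 = 3.22%.
Change = 3.22% − 3.88% = −0.66 pp.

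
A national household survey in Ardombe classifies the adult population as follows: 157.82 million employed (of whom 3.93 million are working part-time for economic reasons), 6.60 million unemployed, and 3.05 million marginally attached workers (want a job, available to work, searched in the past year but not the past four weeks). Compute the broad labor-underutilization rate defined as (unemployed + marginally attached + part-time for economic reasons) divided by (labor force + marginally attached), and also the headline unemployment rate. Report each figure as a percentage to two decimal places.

Labor force = 157.82 + 6.60 = 164.42 million.
Numerator = 6.60 + 3.05 + 3.93 = 13.58 million.
Denominator = 164.42 + 3.05 = 167.47 million.
Broad rate = 13.58 / 167.47 = 8.11%.
Headline unemployment rate = 6.60 / 164.42 = 4.01%.

Broad underutilization rate ≈ 8.11%; headline unemployment rate ≈ 4.01%.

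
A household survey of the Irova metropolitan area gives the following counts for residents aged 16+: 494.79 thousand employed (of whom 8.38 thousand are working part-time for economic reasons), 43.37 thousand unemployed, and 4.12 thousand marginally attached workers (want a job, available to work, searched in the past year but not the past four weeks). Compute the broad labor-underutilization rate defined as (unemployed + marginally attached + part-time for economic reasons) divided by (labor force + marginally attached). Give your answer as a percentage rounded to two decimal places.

Broad underutilization rate ≈ 10.30%.

Labor force = 494.79 + 43.37 = 538.16 thousand.
Numerator = 43.37 + 4.12 + 8.38 = 55.87 thousand.
Denominator = 538.16 + 4.12 = 542.28 thousand.
Broad rate = 55.87 / 542.28 = 10.30%.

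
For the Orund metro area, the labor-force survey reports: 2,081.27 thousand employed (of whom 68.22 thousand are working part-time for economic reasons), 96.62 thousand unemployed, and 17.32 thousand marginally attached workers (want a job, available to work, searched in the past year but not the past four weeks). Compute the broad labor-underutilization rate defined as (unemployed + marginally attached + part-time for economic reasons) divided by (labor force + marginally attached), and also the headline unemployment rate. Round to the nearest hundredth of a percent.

Labor force = 2,081.27 + 96.62 = 2,177.89 thousand.
Numerator = 96.62 + 17.32 + 68.22 = 182.16 thousand.
Denominator = 2,177.89 + 17.32 = 2,195.21 thousand.
Broad rate = 182.16 / 2,195.21 = 8.30%.
Headline unemployment rate = 96.62 / 2,177.89 = 4.44%.

Broad underutilization rate ≈ 8.30%; headline unemployment rate ≈ 4.44%.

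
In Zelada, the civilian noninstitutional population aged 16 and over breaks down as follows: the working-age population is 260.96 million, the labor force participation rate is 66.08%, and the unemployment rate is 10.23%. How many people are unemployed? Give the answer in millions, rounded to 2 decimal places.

Labor force = 0.6608 × 260.96 = 172.44 million.
Unemployed = 0.1023 × 172.44 ≈ 17.64 million.

About 17.64 million are unemployed.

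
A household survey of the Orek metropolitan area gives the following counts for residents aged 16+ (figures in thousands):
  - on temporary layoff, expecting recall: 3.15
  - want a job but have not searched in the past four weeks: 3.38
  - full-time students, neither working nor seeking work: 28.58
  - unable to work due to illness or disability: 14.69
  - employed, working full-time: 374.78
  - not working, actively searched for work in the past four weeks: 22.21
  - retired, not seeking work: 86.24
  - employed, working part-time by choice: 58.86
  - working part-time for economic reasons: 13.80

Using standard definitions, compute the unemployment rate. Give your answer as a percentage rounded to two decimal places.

Unemployment rate ≈ 5.36%.

Employed = 374.78 + 58.86 + 13.80 = 447.44 thousand (anyone who worked, including part-time for economic reasons, counts as employed).
Unemployed = 3.15 + 22.21 = 25.36 thousand (jobless and actively searching, or on temporary layoff).
Labor force = 447.44 + 25.36 = 472.80 thousand.
Unemployment rate = 25.36 / 472.80 = 5.36%.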